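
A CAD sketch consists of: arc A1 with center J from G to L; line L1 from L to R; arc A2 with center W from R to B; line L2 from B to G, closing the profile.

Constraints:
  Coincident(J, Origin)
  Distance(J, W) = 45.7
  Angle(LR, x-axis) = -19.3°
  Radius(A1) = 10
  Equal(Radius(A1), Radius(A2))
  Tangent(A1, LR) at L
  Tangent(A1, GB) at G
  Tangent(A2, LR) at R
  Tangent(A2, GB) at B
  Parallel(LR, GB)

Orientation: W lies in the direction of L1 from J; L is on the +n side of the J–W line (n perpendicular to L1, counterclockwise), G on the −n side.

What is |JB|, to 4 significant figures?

46.78

Tangency of A1 to both parallel lines with radius 10.0 puts L and G at J ± 10.0·n: L = (3.305, 9.438), G = (-3.305, -9.438). Equal radii place R and B the same way about W: R = W + 10.0·n = (46.44, -5.666), B = W − 10.0·n = (39.83, -24.54). Then |JB| = |B − J| = 46.78.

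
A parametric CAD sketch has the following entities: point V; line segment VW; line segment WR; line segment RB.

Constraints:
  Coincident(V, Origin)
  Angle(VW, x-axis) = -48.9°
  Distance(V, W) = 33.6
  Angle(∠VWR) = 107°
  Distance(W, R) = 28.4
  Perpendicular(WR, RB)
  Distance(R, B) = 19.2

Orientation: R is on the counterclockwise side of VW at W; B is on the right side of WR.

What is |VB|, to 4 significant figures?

64.00

V is at the origin; VW runs at -48.9° with length 33.6, so W = 33.6·(cos -48.9°, sin -48.9°) = (22.09, -25.32). ∠VWR = 107.0°, so WR runs at -48.9° + (180° − 107.0°) = 24.10° from the x-axis; with |WR| = 28.4, R = W + 28.4·(cos 24.10°, sin 24.10°) = (48.01, -13.72). WR is perpendicular to RB; with |RB| = 19.2 on the right of WR, B = R + 19.2·(0.4083, -0.9128) = (55.85, -31.25). Then |VB| = |B − V| = 64.00.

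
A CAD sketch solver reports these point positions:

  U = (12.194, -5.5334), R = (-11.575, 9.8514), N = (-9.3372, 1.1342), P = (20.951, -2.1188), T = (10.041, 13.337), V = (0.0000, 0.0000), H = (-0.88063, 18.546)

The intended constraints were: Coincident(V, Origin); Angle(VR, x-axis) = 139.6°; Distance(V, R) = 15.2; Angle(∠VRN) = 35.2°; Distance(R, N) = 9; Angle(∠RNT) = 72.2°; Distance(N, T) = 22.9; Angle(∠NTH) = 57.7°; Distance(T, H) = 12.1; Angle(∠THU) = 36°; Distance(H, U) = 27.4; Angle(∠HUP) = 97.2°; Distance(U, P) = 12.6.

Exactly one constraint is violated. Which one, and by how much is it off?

Distance(U, P) = 12.6 — off by 3.20.

V = (0.00, 0.00) ✓; VR at 139.6° ✓; |VR| = 15.20 ✓; ∠VRN = 35.20° ✓; |RN| = 9.000 ✓; ∠RNT = 72.20° ✓; |NT| = 22.90 ✓; ∠NTH = 57.70° ✓; |TH| = 12.10 ✓; ∠THU = 36.00° ✓; |HU| = 27.40 ✓; ∠HUP = 97.20° ✓; |UP| = 9.399 ✗.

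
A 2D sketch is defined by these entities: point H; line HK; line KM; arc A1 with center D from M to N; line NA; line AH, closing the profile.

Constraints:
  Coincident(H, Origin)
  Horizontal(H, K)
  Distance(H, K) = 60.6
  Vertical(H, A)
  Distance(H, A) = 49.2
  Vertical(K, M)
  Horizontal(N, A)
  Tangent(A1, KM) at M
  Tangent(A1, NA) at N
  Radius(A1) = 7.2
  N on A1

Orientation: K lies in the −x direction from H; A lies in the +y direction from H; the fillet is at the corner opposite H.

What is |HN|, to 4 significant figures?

72.61

H is at the origin; HK is horizontal with |HK| = 60.6 and K on the −x side, so K = (-60.60, 0.000). H and A share the same x with |HA| = 49.2 and A on the +y side, so A = (0.000, 49.20). The virtual corner opposite H is at (-60.60, 49.20). Since A1 is tangent to KM there, DM ⟂ KM and the tangent condition forces DN to be normal to NA, with radius 7.2, so the center D sits 7.2 in from both sides at D = (-53.40, 42.00). That places the tangent points at M = (-60.60, 42.00) on KM and N = (-53.40, 49.20) on NA. Then |HN| = |N − H| = 72.61.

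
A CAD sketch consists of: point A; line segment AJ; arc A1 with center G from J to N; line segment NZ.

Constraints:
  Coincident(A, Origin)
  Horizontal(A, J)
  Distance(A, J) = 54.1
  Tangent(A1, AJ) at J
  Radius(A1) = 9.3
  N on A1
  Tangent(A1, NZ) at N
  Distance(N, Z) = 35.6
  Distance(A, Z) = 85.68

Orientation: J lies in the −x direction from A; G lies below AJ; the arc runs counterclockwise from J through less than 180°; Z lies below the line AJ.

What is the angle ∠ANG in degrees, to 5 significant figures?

28.179°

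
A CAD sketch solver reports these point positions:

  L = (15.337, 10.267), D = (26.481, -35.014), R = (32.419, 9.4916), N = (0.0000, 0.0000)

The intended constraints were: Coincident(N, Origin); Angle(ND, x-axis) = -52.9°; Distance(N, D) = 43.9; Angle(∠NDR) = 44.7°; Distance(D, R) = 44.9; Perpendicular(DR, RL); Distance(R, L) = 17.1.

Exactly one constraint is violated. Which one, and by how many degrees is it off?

Perpendicular(DR, RL) — off by 5.00°.

N = (0.00, 0.00) ✓; ND at -52.90° ✓; |ND| = 43.90 ✓; ∠NDR = 44.70° ✓; |DR| = 44.90 ✓; ∠(DR, RL) = 95.00° ✗; |RL| = 17.10 ✓.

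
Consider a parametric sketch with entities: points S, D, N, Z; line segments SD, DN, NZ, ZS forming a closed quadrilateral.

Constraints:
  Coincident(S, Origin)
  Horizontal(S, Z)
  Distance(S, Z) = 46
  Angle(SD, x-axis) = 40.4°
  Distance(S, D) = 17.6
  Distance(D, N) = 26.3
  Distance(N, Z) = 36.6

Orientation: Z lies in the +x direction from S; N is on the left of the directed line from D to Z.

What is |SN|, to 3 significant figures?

43.6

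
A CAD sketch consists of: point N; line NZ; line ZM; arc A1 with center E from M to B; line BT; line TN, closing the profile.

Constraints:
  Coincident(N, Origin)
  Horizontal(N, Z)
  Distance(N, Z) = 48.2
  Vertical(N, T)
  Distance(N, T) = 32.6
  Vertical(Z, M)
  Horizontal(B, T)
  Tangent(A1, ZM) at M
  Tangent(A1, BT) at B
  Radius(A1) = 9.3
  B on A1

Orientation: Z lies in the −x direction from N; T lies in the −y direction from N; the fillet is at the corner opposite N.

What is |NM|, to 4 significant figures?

53.54

N is at the origin; NZ is horizontal with |NZ| = 48.2 and Z on the −x side, so Z = (-48.20, 0.000). NT is vertical with |NT| = 32.6 and T on the −y side, so T = (0.000, -32.60). The virtual corner opposite N is at (-48.20, -32.60). The tangent condition forces EM to be normal to ZM and the tangent condition forces EB to be normal to BT, with radius 9.3, so the center E sits 9.3 in from both sides at E = (-38.90, -23.30). That places the tangent points at M = (-48.20, -23.30) on ZM and B = (-38.90, -32.60) on BT. Then |NM| = |M − N| = 53.54.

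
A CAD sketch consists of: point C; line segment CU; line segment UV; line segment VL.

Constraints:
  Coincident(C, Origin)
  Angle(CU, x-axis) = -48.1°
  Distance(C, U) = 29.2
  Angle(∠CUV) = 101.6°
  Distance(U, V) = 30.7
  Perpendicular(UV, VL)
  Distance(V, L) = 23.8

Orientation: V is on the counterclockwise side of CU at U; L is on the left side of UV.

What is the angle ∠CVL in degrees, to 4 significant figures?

51.97°

C is at the origin; CU runs at -48.1° with length 29.2, so U = 29.2·(cos -48.1°, sin -48.1°) = (19.50, -21.73). ∠CUV = 101.6°, so UV runs at -48.1° + (180° − 101.6°) = 30.30° from the x-axis; with |UV| = 30.7, V = U + 30.7·(cos 30.30°, sin 30.30°) = (46.01, -6.245). The perpendicularity gives VL at right angles to UV; with |VL| = 23.8 on the left of UV, L = V + 23.8·(-0.5045, 0.8634) = (34.00, 14.30). Then cos ∠CVL = VC·VL / (|VC||VL|), giving 51.97°.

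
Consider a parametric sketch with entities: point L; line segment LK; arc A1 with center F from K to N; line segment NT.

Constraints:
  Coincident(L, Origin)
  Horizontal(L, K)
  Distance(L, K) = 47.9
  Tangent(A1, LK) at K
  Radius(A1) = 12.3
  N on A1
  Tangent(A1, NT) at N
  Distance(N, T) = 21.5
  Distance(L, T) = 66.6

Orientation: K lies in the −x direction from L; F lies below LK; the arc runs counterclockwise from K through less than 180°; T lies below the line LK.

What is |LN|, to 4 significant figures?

61.72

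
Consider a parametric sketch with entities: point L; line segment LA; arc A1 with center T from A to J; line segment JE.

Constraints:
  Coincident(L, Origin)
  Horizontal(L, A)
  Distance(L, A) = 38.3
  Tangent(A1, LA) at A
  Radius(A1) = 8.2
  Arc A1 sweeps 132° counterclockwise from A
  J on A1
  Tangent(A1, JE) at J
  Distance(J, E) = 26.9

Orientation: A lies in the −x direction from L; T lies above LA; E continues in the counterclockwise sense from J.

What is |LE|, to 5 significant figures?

60.455

L is at the origin; LA is horizontal with |LA| = 38.3 and A on the −x side, so A = (-38.300, 0.0000). A1 meets LA tangentially, so TA is at right angles to LA, so T = A + (0, 8.2) = (-38.300, 8.2000). On A1, A sits at bearing -90° from T; a 132° counterclockwise sweep puts J at bearing 42°, so J = T + 8.2·(cos 42°, sin 42°) = (-32.206, 13.687). A1 meets JE tangentially, so TJ is at right angles to JE, so JE runs along (−sin 42°, cos 42°); with |JE| = 26.9, E = (-50.206, 33.677). Then |LE| = |E − L| = 60.455.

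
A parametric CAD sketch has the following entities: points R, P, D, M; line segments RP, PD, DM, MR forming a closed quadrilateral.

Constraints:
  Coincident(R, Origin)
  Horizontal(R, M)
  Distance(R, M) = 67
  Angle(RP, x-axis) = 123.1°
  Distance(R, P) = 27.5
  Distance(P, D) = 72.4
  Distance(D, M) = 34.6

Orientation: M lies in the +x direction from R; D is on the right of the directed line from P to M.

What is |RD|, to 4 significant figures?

46.93

Checks: |RM| = 67.00 ✓; |RP| = 27.50 ✓; |PD| = 72.40 ✓; |DM| = 34.60 ✓.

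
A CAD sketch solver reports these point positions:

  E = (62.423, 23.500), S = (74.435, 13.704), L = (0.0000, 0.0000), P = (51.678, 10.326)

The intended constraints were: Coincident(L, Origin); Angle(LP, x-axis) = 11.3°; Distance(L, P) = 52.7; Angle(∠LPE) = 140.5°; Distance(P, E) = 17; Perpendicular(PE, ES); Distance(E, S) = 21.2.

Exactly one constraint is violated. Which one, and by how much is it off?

Distance(E, S) = 21.2 — off by 5.70.

L = (0.00, 0.00) ✓; LP at 11.30° ✓; |LP| = 52.70 ✓; ∠LPE = 140.5° ✓; |PE| = 17.00 ✓; ∠(PE, ES) = 90.00° ✓; |ES| = 15.50 ✗.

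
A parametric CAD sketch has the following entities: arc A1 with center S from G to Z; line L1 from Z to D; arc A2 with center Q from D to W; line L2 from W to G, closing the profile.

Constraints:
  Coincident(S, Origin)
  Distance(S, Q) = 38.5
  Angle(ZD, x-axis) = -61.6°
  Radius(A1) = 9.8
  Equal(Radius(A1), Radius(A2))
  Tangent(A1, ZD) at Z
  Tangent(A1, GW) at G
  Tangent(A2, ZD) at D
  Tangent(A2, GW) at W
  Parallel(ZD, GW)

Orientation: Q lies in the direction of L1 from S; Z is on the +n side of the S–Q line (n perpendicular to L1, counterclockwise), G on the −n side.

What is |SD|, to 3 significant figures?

39.7

The slot axis is L1's direction at -61.6°, so u = (cos -61.6°, sin -61.6°) = (0.476, -0.880) and n = (−sin -61.6°, cos -61.6°) = (0.880, 0.476). S is at the origin and Q lies 38.5 along u from S, so Q = 38.5·u = (18.3, -33.9). Tangency of A1 to both parallel lines with radius 9.8 puts Z and G at S ± 9.8·n: Z = (8.62, 4.66), G = (-8.62, -4.66). Equal radii place D and W the same way about Q: D = Q + 9.8·n = (26.9, -29.2), W = Q − 9.8·n = (9.69, -38.5). Then |SD| = |D − S| = 39.7.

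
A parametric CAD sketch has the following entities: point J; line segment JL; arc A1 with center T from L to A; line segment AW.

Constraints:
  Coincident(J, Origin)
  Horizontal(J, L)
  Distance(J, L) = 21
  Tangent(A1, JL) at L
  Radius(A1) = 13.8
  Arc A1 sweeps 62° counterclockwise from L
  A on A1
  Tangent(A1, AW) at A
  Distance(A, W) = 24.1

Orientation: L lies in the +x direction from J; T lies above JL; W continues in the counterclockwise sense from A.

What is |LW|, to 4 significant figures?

37.02

J is at the origin; JL is horizontal with |JL| = 21.0 and L on the +x side, so L = (21.00, 0.000). A1 meets JL tangentially, so TL is at right angles to JL, so T = L + (0, 13.8) = (21.00, 13.80). On A1, L sits at bearing -90° from T; a 62° counterclockwise sweep puts A at bearing -28°, so A = T + 13.8·(cos -28°, sin -28°) = (33.18, 7.321). The tangent condition forces TA to be normal to AW, so AW runs along (−sin -28°, cos -28°); with |AW| = 24.1, W = (44.50, 28.60). Then |LW| = |W − L| = 37.02.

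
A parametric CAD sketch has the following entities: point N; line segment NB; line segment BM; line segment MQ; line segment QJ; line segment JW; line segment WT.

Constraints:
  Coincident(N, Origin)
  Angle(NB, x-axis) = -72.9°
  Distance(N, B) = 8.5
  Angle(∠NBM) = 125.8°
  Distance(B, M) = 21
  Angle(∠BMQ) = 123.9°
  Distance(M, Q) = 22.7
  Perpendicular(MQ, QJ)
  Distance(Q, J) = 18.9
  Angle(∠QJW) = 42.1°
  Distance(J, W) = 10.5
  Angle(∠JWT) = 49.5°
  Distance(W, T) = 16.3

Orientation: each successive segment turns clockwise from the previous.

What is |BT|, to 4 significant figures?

44.19

N is at the origin; NB runs at -72.9° with length 8.5, so B = (2.499, -8.124). ∠NBM = 125.8° gives BM at -127.1° from the x-axis; with |BM| = 21.0, M = (-10.17, -24.87). ∠BMQ = 123.9° gives MQ at 176.8° from the x-axis; with |MQ| = 22.7, Q = (-32.83, -23.61). MQ is perpendicular to QJ, so QJ runs at 86.80°; with |QJ| = 18.9, J = (-31.78, -4.736). ∠QJW = 42.1° gives JW at -51.10° from the x-axis; with |JW| = 10.5, W = (-25.18, -12.91). ∠JWT = 49.5° gives WT at 178.4° from the x-axis; with |WT| = 16.3, T = (-41.48, -12.45). Then |BT| = |T − B| = 44.19.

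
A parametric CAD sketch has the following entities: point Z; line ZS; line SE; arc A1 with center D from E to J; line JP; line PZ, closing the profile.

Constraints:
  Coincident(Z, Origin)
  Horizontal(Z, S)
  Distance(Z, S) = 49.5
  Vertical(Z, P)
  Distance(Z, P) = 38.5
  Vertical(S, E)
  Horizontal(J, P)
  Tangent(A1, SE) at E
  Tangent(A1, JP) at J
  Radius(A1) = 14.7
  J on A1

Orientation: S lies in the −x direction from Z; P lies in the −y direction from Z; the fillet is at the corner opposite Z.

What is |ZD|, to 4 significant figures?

42.16

Z is at the origin; Z and S share the same y with |ZS| = 49.5 and S on the −x side, so S = (-49.50, 0.000). ZP is vertical with |ZP| = 38.5 and P on the −y side, so P = (0.000, -38.50). The virtual corner opposite Z is at (-49.50, -38.50). A1 meets SE tangentially, so DE is at right angles to SE and the tangent condition forces DJ to be normal to JP, with radius 14.7, so the center D sits 14.7 in from both sides at D = (-34.80, -23.80). Then |ZD| = |D − Z| = 42.16.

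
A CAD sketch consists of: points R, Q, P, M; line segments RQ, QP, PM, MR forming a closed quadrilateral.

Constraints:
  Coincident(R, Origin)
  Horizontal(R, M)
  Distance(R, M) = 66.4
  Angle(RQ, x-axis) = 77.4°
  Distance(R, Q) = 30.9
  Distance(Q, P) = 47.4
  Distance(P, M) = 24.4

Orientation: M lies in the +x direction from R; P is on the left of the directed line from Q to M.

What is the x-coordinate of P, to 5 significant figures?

53.144

R is at the origin; R and M share the same y with |RM| = 66.4 and M in +x, so M = (66.4, 0). RQ runs at 77.4° with |RQ| = 30.9, so Q = (6.7406, 30.156). P is determined by |QP| = 47.4 and |PM| = 24.4 together: it lies at the intersection of circle(Q, 47.4) and circle(M, 24.4). With |QM| = 66.848, the foot of the radical line on QM is 45.776 from Q and the perpendicular offset is √(47.4² − 45.776²) = 12.302. Taking the left-of-QM solution: P = (53.144, 20.485).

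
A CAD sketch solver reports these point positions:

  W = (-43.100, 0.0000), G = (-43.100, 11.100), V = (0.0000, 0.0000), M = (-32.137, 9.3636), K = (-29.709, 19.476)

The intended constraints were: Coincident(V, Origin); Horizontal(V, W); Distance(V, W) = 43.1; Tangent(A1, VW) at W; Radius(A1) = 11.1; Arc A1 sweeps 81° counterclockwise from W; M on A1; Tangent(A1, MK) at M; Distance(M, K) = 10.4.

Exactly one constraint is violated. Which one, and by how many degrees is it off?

Tangent(A1, MK) at M — off by 4.50°.

V = (0.00, 0.00) ✓; V.y = 0.00, W.y = 0.00 ✓; |VW| = 43.10 ✓; ∠(GW, WV) = 90.00° ✓; |GW| = 11.10 ✓; bearing(G→M) − bearing(G→W) = 81.00° ✓; |GM| = 11.10 ✓; ∠(GM, MK) = 94.50° ✗; |MK| = 10.40 ✓.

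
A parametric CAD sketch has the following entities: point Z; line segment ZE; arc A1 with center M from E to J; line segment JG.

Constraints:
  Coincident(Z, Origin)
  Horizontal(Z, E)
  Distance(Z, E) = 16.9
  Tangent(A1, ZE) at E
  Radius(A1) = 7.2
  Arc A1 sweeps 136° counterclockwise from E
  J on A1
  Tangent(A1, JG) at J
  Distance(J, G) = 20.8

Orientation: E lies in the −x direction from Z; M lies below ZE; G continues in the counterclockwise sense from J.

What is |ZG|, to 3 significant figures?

27.7

On A1, E sits at bearing 90° from M; a 136° counterclockwise sweep puts J at bearing 226°, so J = M + 7.2·(cos 226°, sin 226°) = (-21.9, -12.4). Since A1 is tangent to JG there, MJ ⟂ JG, so JG runs along (−sin 226°, cos 226°); with |JG| = 20.8, G = (-6.94, -26.8). Then |ZG| = |G − Z| = 27.7.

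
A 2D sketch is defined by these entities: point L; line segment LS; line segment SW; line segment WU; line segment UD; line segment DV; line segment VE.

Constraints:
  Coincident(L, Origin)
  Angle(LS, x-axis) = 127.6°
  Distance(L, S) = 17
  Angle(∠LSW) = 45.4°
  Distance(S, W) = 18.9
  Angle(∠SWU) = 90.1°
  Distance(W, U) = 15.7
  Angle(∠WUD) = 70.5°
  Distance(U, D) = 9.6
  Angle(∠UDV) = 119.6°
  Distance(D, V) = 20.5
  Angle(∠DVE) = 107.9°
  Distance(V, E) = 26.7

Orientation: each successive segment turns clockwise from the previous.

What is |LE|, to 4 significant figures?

36.95

L is at the origin; LS runs at 127.6° with length 17.0, so S = (-10.37, 13.47). ∠LSW = 45.4° gives SW at -7.000° from the x-axis; with |SW| = 18.9, W = (8.387, 11.17). ∠SWU = 90.1° gives WU at -96.90° from the x-axis; with |WU| = 15.7, U = (6.501, -4.421). ∠WUD = 70.5° gives UD at 153.6° from the x-axis; with |UD| = 9.6, D = (-2.098, -0.1522). ∠UDV = 119.6° gives DV at 93.20° from the x-axis; with |DV| = 20.5, V = (-3.243, 20.32). ∠DVE = 107.9° gives VE at 21.10° from the x-axis; with |VE| = 26.7, E = (21.67, 29.93). Then |LE| = |E − L| = 36.95.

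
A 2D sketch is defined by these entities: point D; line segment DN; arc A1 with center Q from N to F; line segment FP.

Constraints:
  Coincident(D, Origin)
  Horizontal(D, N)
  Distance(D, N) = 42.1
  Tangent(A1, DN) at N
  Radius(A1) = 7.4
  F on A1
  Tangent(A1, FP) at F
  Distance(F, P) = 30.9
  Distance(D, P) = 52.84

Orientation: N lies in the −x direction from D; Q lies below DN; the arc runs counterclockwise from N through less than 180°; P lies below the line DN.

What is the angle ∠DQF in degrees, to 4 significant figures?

165.6°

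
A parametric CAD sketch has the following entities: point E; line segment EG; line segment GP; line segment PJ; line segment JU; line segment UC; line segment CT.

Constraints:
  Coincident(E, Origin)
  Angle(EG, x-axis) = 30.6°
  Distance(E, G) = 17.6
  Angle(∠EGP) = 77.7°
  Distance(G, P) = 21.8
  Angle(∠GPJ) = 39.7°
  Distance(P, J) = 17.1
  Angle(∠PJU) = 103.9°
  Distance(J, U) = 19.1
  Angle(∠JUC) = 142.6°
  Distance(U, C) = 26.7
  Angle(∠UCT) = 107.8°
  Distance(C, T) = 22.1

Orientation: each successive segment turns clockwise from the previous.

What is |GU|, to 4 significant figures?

6.743

E is at the origin; EG runs at 30.6° with length 17.6, so G = (15.15, 8.959). ∠EGP = 77.7° gives GP at -71.70° from the x-axis; with |GP| = 21.8, P = (21.99, -11.74). ∠GPJ = 39.7° gives PJ at 148.0° from the x-axis; with |PJ| = 17.1, J = (7.492, -2.677). ∠PJU = 103.9° gives JU at 71.90° from the x-axis; with |JU| = 19.1, U = (13.43, 15.48). Then |GU| = |U − G| = 6.743.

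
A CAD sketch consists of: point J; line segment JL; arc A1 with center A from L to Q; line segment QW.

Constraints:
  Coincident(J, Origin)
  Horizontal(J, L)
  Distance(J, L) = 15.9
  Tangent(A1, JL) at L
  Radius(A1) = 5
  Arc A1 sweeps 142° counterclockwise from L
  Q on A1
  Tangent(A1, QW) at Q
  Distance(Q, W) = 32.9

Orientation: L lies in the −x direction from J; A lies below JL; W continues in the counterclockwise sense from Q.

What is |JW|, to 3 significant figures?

30.0

J is at the origin; J and L share the same y with |JL| = 15.9 and L on the −x side, so L = (-15.9, 0.00). Tangency of A1 to JL means the radius AL is perpendicular to JL, so A = L + (0, -5) = (-15.9, -5.00). On A1, L sits at bearing 90° from A; a 142° counterclockwise sweep puts Q at bearing 232°, so Q = A + 5.0·(cos 232°, sin 232°) = (-19.0, -8.94). Tangency of A1 to QW means the radius AQ is perpendicular to QW, so QW runs along (−sin 232°, cos 232°); with |QW| = 32.9, W = (6.95, -29.2). Then |JW| = |W − J| = 30.0.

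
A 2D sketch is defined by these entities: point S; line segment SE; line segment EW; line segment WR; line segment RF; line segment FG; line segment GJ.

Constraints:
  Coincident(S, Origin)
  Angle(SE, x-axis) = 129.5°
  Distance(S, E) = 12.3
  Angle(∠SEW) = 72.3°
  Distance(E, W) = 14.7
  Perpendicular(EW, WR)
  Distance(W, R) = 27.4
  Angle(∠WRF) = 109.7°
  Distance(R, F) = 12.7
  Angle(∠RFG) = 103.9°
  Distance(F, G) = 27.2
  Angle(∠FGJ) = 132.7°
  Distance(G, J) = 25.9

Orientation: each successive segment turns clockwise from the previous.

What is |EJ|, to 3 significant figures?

17.3

S is at the origin; SE runs at 129.5° with length 12.3, so E = (-7.82, 9.49). ∠SEW = 72.3° gives EW at 21.8° from the x-axis; with |EW| = 14.7, W = (5.82, 15.0). The perpendicularity gives WR at right angles to EW, so WR runs at -68.2°; with |WR| = 27.4, R = (16.0, -10.5). ∠WRF = 109.7° gives RF at -138° from the x-axis; with |RF| = 12.7, F = (6.49, -18.9). ∠RFG = 103.9° gives FG at 145° from the x-axis; with |FG| = 27.2, G = (-15.9, -3.46). ∠FGJ = 132.7° gives GJ at 98.1° from the x-axis; with |GJ| = 25.9, J = (-19.5, 22.2). Then |EJ| = |J − E| = 17.3.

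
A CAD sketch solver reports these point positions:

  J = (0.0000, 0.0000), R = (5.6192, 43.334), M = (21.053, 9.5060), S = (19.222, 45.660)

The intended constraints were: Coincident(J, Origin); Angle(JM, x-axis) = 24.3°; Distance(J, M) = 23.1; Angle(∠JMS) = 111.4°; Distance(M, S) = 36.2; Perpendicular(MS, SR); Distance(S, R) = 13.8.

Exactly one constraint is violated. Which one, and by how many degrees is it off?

Perpendicular(MS, SR) — off by 6.80°.

J = (0.00, 0.00) ✓; JM at 24.30° ✓; |JM| = 23.10 ✓; ∠JMS = 111.4° ✓; |MS| = 36.20 ✓; ∠(MS, SR) = 96.80° ✗; |SR| = 13.80 ✓.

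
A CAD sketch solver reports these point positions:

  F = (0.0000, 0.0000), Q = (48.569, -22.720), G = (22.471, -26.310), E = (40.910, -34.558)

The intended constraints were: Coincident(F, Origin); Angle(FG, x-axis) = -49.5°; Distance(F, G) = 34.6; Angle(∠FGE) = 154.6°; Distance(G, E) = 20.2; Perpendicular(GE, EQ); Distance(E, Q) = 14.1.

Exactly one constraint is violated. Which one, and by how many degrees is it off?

Perpendicular(GE, EQ) — off by 8.80°.

F = (0.00, 0.00) ✓; FG at -49.50° ✓; |FG| = 34.60 ✓; ∠FGE = 154.6° ✓; |GE| = 20.20 ✓; ∠(GE, EQ) = 81.20° ✗; |EQ| = 14.10 ✓.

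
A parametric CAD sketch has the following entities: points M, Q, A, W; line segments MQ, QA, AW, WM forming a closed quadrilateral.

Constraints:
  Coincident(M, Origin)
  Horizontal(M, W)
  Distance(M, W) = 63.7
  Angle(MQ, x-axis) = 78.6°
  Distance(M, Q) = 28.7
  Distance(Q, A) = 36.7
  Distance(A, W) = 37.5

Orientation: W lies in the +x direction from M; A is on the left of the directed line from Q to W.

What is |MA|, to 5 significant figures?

52.294

Checks: MQ at 78.60° ✓; |QA| = 36.70 ✓; |AW| = 37.50 ✓.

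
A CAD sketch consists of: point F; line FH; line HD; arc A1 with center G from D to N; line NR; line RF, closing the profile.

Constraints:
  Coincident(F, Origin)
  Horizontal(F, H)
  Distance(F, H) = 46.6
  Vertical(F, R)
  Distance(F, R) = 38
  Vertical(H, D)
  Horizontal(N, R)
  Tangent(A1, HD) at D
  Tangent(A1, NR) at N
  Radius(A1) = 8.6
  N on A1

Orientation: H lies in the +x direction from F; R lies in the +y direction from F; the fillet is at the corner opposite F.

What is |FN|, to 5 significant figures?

53.740

F is at the origin; FH is horizontal with |FH| = 46.6 and H on the +x side, so H = (46.600, 0.0000). FR is vertical with |FR| = 38.0 and R on the +y side, so R = (0.0000, 38.000). The virtual corner opposite F is at (46.600, 38.000). Since A1 is tangent to HD there, GD ⟂ HD and tangency of A1 to NR means the radius GN is perpendicular to NR, with radius 8.6, so the center G sits 8.6 in from both sides at G = (38.000, 29.400). That places the tangent points at D = (46.600, 29.400) on HD and N = (38.000, 38.000) on NR. Then |FN| = |N − F| = 53.740.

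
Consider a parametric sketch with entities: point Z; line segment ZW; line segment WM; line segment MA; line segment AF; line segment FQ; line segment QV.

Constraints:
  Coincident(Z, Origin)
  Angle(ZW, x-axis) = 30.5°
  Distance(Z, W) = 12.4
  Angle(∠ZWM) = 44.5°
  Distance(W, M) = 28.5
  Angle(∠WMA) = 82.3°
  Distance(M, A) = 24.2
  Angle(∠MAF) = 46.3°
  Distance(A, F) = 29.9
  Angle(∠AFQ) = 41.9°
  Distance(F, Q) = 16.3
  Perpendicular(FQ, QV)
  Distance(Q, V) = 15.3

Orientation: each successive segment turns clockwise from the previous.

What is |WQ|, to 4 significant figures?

22.92

∠MAF = 46.3° gives AF at 23.60° from the x-axis; with |AF| = 29.9, F = (8.382, 0.07395). ∠AFQ = 41.9° gives FQ at -114.5° from the x-axis; with |FQ| = 16.3, Q = (1.622, -14.76). Then |WQ| = |Q − W| = 22.92.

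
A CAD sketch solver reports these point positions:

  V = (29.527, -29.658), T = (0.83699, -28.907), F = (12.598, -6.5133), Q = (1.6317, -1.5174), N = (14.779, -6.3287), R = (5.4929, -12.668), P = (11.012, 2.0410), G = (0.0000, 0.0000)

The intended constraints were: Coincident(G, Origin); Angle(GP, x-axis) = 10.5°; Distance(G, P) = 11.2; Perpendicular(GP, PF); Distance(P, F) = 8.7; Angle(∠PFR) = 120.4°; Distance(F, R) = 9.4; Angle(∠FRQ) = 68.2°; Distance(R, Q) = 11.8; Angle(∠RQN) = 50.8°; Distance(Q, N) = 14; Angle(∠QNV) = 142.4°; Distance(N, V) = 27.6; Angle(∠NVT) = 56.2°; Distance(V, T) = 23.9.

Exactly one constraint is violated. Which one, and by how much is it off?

Distance(V, T) = 23.9 — off by 4.80.

G = (0.00, 0.00) ✓; GP at 10.50° ✓; |GP| = 11.20 ✓; ∠(GP, PF) = 90.00° ✓; |PF| = 8.700 ✓; ∠PFR = 120.4° ✓; |FR| = 9.400 ✓; ∠FRQ = 68.20° ✓; |RQ| = 11.80 ✓; ∠RQN = 50.80° ✓; |QN| = 14.00 ✓; ∠QNV = 142.4° ✓; |NV| = 27.60 ✓; ∠NVT = 56.20° ✓; |VT| = 28.70 ✗.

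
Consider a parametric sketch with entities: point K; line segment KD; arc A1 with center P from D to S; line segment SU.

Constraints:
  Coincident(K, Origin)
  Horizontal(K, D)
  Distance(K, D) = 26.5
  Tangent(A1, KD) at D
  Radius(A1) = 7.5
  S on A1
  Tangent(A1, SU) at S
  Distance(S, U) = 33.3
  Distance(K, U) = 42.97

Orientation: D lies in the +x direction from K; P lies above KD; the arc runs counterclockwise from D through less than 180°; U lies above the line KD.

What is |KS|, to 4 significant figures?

34.84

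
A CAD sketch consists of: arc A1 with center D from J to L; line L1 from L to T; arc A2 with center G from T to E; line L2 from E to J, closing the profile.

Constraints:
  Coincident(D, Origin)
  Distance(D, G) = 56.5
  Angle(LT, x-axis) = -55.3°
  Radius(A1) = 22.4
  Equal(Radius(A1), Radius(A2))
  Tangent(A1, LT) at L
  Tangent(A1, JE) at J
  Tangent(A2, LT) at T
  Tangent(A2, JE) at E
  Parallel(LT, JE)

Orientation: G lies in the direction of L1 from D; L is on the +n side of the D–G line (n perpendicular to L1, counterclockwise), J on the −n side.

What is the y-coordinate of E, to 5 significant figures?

-59.203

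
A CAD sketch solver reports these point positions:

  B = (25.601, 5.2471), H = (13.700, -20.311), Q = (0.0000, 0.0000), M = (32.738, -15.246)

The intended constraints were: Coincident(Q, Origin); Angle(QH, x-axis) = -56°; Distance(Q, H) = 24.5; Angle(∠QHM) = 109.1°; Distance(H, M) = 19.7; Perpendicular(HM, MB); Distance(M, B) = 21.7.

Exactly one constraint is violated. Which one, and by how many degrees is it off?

Perpendicular(HM, MB) — off by 4.30°.

Q = (0.00, 0.00) ✓; QH at -56.00° ✓; |QH| = 24.50 ✓; ∠QHM = 109.1° ✓; |HM| = 19.70 ✓; ∠(HM, MB) = 94.30° ✗; |MB| = 21.70 ✓.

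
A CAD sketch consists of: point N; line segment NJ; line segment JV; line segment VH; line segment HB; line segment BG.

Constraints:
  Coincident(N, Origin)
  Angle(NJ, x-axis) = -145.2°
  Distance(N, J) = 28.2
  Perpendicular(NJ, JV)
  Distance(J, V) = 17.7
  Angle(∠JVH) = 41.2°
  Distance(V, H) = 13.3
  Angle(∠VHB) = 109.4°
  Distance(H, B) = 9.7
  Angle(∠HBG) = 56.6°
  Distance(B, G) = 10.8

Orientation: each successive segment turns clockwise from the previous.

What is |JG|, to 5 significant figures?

8.8974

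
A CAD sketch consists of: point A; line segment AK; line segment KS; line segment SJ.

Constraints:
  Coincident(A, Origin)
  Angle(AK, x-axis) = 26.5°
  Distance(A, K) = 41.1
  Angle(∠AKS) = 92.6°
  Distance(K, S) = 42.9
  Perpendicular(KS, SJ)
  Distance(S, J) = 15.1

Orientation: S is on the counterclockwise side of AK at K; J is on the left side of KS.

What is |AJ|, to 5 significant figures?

51.746

A is at the origin; AK runs at 26.5° with length 41.1, so K = 41.1·(cos 26.5°, sin 26.5°) = (36.782, 18.339). ∠AKS = 92.6°, so KS runs at 26.5° + (180° − 92.6°) = 113.90° from the x-axis; with |KS| = 42.9, S = K + 42.9·(cos 113.90°, sin 113.90°) = (19.401, 57.560). KS is perpendicular to SJ; with |SJ| = 15.1 on the left of KS, J = S + 15.1·(-0.91425, -0.40514) = (5.5960, 51.443). Then |AJ| = |J − A| = 51.746.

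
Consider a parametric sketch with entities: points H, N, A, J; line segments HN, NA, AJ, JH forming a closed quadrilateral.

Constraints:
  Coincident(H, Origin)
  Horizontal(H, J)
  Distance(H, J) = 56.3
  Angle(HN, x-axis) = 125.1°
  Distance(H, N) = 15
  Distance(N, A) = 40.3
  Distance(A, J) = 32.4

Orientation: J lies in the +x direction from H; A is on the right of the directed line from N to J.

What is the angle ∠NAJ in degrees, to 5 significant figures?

130.39°

Checks: HN at 125.1° ✓; |NA| = 40.30 ✓; |AJ| = 32.40 ✓.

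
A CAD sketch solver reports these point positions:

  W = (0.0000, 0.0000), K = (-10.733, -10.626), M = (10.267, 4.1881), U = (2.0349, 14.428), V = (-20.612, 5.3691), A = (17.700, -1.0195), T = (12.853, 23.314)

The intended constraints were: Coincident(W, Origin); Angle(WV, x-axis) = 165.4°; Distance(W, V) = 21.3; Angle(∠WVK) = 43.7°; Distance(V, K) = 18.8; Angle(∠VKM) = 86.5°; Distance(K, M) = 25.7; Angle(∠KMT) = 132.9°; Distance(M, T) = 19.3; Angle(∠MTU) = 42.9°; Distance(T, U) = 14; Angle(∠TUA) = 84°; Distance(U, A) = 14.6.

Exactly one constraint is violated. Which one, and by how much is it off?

Distance(U, A) = 14.6 — off by 7.40.

W = (0.00, 0.00) ✓; WV at 165.4° ✓; |WV| = 21.30 ✓; ∠WVK = 43.70° ✓; |VK| = 18.80 ✓; ∠VKM = 86.50° ✓; |KM| = 25.70 ✓; ∠KMT = 132.9° ✓; |MT| = 19.30 ✓; ∠MTU = 42.90° ✓; |TU| = 14.00 ✓; ∠TUA = 84.00° ✓; |UA| = 22.00 ✗.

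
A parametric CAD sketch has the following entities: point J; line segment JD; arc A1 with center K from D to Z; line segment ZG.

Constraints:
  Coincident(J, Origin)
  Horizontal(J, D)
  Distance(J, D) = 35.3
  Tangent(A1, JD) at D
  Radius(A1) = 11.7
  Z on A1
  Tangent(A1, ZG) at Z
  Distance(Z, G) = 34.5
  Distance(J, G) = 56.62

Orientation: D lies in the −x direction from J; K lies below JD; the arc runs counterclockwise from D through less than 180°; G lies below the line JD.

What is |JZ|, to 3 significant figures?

48.8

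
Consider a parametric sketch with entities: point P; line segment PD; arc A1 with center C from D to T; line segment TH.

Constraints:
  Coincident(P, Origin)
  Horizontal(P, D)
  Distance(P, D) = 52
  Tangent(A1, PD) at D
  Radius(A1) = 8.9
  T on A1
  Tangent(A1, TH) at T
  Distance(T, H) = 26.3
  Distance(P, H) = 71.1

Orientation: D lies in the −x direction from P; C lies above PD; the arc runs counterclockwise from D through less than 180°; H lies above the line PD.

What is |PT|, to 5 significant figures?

47.464

Checks: P.y = 0.00, D.y = 0.00 ✓; ∠(CD, DP) = 90.00° ✓; |CT| = 8.900 ✓; ∠(CT, TH) = 90.00° ✓; |TH| = 26.30 ✓; |PH| = 71.10 ✓.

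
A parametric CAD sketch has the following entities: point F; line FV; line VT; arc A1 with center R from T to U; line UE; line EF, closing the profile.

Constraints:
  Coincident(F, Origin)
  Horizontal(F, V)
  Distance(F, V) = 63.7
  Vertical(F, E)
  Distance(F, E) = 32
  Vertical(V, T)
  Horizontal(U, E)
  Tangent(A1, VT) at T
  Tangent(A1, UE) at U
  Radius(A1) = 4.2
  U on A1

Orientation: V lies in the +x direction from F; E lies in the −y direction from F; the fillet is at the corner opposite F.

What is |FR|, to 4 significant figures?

65.67

FE is vertical with |FE| = 32.0 and E on the −y side, so E = (0.000, -32.00). The virtual corner opposite F is at (63.70, -32.00). Tangency of A1 to VT means the radius RT is perpendicular to VT and since A1 is tangent to UE there, RU ⟂ UE, with radius 4.2, so the center R sits 4.2 in from both sides at R = (59.50, -27.80). Then |FR| = |R − F| = 65.67.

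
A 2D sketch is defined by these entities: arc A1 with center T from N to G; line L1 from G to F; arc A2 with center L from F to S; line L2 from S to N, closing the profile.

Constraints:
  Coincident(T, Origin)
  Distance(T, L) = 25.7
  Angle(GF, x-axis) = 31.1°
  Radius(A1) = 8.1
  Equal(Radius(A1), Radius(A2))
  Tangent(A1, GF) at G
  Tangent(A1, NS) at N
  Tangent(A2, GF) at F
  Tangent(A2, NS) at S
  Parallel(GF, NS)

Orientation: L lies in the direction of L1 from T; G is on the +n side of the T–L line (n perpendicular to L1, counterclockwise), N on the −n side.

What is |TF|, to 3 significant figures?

26.9

The slot axis is L1's direction at 31.1°, so u = (cos 31.1°, sin 31.1°) = (0.856, 0.517) and n = (−sin 31.1°, cos 31.1°) = (-0.517, 0.856). T is at the origin and L lies 25.7 along u from T, so L = 25.7·u = (22.0, 13.3). Tangency of A1 to both parallel lines with radius 8.1 puts G and N at T ± 8.1·n: G = (-4.18, 6.94), N = (4.18, -6.94). Equal radii place F and S the same way about L: F = L + 8.1·n = (17.8, 20.2), S = L − 8.1·n = (26.2, 6.34). Then |TF| = |F − T| = 26.9.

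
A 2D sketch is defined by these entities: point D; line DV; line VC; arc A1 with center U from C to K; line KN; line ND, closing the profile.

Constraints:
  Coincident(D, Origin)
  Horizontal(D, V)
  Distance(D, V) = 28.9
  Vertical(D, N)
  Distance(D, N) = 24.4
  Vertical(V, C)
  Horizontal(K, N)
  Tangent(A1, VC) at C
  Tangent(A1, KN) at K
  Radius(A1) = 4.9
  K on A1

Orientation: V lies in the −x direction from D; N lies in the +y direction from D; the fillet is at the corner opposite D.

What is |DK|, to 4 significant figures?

34.23

The virtual corner opposite D is at (-28.90, 24.40). Since A1 is tangent to VC there, UC ⟂ VC and tangency of A1 to KN means the radius UK is perpendicular to KN, with radius 4.9, so the center U sits 4.9 in from both sides at U = (-24.00, 19.50). That places the tangent points at C = (-28.90, 19.50) on VC and K = (-24.00, 24.40) on KN. Then |DK| = |K − D| = 34.23.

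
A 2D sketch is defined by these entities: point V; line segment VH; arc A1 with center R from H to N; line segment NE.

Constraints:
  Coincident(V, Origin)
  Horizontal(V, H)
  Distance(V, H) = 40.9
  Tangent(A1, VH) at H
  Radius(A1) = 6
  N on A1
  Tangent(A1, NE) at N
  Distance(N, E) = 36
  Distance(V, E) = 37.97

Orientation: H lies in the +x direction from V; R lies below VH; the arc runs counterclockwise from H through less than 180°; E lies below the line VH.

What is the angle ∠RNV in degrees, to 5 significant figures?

153.78°

Checks: |RN| = 6.000 ✓; ∠(RN, NE) = 90.00° ✓; |NE| = 36.00 ✓; |VE| = 37.97 ✓.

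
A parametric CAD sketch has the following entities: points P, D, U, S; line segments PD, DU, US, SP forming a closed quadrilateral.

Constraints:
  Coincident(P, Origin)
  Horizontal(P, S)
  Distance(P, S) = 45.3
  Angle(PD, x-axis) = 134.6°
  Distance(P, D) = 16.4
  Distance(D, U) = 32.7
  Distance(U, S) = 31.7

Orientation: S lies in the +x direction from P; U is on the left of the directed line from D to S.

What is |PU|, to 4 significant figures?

28.07

P is at the origin; P and S share the same y with |PS| = 45.3 and S in +x, so S = (45.3, 0). PD runs at 134.6° with |PD| = 16.4, so D = (-11.52, 11.68). U is determined by |DU| = 32.7 and |US| = 31.7 together: it lies at the intersection of circle(D, 32.7) and circle(S, 31.7). With |DS| = 58.00, the foot of the radical line on DS is 29.56 from D and the perpendicular offset is √(32.7² − 29.56²) = 13.99. Taking the left-of-DS solution: U = (20.25, 19.43).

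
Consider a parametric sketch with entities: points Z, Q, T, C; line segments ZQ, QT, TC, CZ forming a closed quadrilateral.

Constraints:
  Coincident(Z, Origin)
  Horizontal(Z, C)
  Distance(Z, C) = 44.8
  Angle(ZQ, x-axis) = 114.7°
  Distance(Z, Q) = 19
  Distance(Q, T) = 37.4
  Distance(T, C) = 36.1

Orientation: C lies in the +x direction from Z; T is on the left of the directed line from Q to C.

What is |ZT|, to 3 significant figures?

41.1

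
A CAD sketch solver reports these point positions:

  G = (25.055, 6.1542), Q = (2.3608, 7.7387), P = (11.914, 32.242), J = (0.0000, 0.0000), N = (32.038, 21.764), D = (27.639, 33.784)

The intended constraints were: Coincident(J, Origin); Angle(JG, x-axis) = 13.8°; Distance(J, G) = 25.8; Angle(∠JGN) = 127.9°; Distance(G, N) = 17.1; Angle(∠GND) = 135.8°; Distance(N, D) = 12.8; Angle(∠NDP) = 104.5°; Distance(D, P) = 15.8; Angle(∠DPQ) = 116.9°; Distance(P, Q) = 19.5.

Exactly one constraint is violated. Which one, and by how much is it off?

Distance(P, Q) = 19.5 — off by 6.80.

J = (0.00, 0.00) ✓; JG at 13.80° ✓; |JG| = 25.80 ✓; ∠JGN = 127.9° ✓; |GN| = 17.10 ✓; ∠GND = 135.8° ✓; |ND| = 12.80 ✓; ∠NDP = 104.5° ✓; |DP| = 15.80 ✓; ∠DPQ = 116.9° ✓; |PQ| = 26.30 ✗.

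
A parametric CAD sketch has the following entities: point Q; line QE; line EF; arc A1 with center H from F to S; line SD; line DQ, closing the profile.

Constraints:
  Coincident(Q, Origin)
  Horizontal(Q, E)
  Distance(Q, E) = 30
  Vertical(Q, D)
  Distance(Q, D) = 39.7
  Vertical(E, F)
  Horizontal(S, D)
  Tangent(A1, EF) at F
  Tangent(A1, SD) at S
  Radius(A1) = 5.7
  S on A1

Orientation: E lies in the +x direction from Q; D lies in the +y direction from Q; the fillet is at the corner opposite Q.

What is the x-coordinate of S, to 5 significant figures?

24.300

Q is at the origin; Q and E share the same y with |QE| = 30.0 and E on the +x side, so E = (30.000, 0.0000). Q and D share the same x with |QD| = 39.7 and D on the +y side, so D = (0.0000, 39.700). The virtual corner opposite Q is at (30.000, 39.700). Since A1 is tangent to EF there, HF ⟂ EF and the tangent condition forces HS to be normal to SD, with radius 5.7, so the center H sits 5.7 in from both sides at H = (24.300, 34.000). That places the tangent points at F = (30.000, 34.000) on EF and S = (24.300, 39.700) on SD. So S.x = 24.300.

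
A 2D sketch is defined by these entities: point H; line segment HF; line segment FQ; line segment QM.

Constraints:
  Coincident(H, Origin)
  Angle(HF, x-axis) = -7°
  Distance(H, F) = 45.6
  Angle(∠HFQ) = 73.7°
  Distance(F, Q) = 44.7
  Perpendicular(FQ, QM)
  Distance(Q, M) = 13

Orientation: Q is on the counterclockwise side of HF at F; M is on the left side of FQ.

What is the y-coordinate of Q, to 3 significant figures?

38.6

H is at the origin; HF runs at -7.0° with length 45.6, so F = 45.6·(cos -7.0°, sin -7.0°) = (45.3, -5.56). ∠HFQ = 73.7°, so FQ runs at -7.0° + (180° − 73.7°) = 99.3° from the x-axis; with |FQ| = 44.7, Q = F + 44.7·(cos 99.3°, sin 99.3°) = (38.0, 38.6). So Q.y = 38.6.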